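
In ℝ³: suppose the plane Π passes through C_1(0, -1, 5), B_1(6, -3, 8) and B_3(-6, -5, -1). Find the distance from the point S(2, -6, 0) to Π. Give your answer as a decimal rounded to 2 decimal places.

C_1B_1 = (6, -2, 3), C_1B_3 = (-6, -4, -6); a normal to Π is C_1B_1 × C_1B_3 = (24, 18, -36).
Using C_1: Π has equation 24x + 18y - 36z = -198.
n·S − d = (24)·(2) + (18)·(-6) + (-36)·(0) − (-198) = 138; |n| = √2196.
Distance = |138| / √2196 = 138/√2196 ≈ 2.94.

2.94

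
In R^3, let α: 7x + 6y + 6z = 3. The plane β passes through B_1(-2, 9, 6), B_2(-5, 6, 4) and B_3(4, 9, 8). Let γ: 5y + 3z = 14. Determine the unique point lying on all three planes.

B_1B_2 = (-3, -3, -2), B_1B_3 = (6, 0, 2); a normal to β is B_1B_2 × B_1B_3 = (-6, -6, 18).
Using B_1: β has equation -6x - 6y + 18z = 66.
Solving the 3×3 linear system 7x + 6y + 6z = 3, -6x - 6y + 18z = 66, 5y + 3z = 14 (e.g. by elimination or Cramer's rule, determinant = -828) gives (-3, 1, 3).

(-3, 1, 3)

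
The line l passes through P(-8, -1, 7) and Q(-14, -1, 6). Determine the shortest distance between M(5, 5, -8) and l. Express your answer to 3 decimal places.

A direction vector for l is Q − P = (-6, 0, -1).
Taking (-8, -1, 7) on l with direction v = (-6, 0, -1): w = M − (-8, -1, 7) = (13, 6, -15), and w × v = (-6, 103, 36).
Distance = |w × v| / |v| = √11941 / √37 ≈ 17.965.

17.965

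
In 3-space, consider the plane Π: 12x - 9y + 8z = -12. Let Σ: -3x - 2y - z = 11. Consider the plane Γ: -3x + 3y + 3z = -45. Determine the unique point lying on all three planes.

Solving the 3×3 linear system 12x - 9y + 8z = -12, -3x - 2y - z = 11, -3x + 3y + 3z = -45 (e.g. by elimination or Cramer's rule, determinant = -264) gives (2, -4, -9).

(2, -4, -9)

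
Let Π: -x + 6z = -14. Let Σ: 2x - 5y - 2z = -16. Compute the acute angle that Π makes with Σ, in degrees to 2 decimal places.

cos θ = |n₁·n₂| / (|n₁||n₂|) = |-14| / (√37 · √33).
θ = arccos(0.40065) ≈ 66.38°.

66.38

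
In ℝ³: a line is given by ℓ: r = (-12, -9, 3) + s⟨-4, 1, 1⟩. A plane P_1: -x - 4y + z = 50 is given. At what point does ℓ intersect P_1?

Substitute r = (-12, -9, 3) + t(-4, 1, 1) into the plane: 51 + 1t = 50, so t = -1.
Intersection: (-12, -9, 3) + (-1)·(-4, 1, 1) = (-8, -10, 2).

(-8, -10, 2)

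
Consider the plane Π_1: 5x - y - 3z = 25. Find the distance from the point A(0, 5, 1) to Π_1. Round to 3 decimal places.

n·A − d = (5)·(0) + (-1)·(5) + (-3)·(1) − 25 = -33; |n| = √35.
Distance = |-33| / √35 = 33/√35 ≈ 5.578.

5.578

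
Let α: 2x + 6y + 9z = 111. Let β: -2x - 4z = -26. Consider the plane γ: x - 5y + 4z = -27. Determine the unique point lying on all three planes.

(3, 10, 5)

Solving the 3×3 linear system 2x + 6y + 9z = 111, -2x - 4z = -26, x - 5y + 4z = -27 (e.g. by elimination or Cramer's rule, determinant = 74) gives (3, 10, 5).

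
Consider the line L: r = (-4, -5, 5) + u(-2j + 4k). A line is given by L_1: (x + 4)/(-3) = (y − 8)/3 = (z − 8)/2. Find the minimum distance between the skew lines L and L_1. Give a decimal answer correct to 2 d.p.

L_1 has direction (-3, 3, 2) through (-4, 8, 8).
Common perpendicular direction n = (0, -2, 4) × (-3, 3, 2) = (-16, -12, -6).
With w = (-4, 8, 8) − (-4, -5, 5) = (0, 13, 3), w · n = -174.
Distance = |w · n| / |n| = |-174| / √436 ≈ 8.33.

8.33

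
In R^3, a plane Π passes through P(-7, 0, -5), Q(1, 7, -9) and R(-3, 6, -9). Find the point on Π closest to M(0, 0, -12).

(-1, 4, -7)

PQ = (8, 7, -4), PR = (4, 6, -4); a normal to Π is PQ × PR = (-4, 16, 20).
Using P: Π has equation -4x + 16y + 20z = -72.
Foot = M − λn with λ = (n·M − d)/|n|² = (-240 − (-72))/672 = -1/4.
Foot = (0, 0, -12) − (-1/4)·(-4, 16, 20) = (-1, 4, -7).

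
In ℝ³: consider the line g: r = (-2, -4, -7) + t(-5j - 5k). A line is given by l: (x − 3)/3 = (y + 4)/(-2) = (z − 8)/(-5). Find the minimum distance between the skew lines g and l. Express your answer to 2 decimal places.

11.55

l has direction (3, -2, -5) through (3, -4, 8).
Common perpendicular direction n = (0, -5, -5) × (3, -2, -5) = (15, -15, 15).
With w = (3, -4, 8) − (-2, -4, -7) = (5, 0, 15), w · n = 300.
Distance = |w · n| / |n| = |300| / √675 ≈ 11.55.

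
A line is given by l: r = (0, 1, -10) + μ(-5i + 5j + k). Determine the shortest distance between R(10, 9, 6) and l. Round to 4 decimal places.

20.4767

Taking (0, 1, -10) on l with direction v = (-5, 5, 1): w = R − (0, 1, -10) = (10, 8, 16), and w × v = (-72, -90, 90).
Distance = |w × v| / |v| = √21384 / √51 ≈ 20.4767.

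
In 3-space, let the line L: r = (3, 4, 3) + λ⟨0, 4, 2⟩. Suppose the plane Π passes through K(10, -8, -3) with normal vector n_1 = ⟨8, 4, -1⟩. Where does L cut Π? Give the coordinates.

Π: n_1·r = n_1·K gives 8x + 4y - z = 51.
Substitute r = (3, 4, 3) + t(0, 4, 2) into the plane: 37 + 14t = 51, so t = 1.
Intersection: (3, 4, 3) + 1·(0, 4, 2) = (3, 8, 5).

(3, 8, 5)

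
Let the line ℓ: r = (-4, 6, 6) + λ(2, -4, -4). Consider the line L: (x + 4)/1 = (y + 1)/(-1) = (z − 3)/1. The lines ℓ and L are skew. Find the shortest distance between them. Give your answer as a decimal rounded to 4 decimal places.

3.5301

L has direction (1, -1, 1) through (-4, -1, 3).
Common perpendicular direction n = (2, -4, -4) × (1, -1, 1) = (-8, -6, 2).
With w = (-4, -1, 3) − (-4, 6, 6) = (0, -7, -3), w · n = 36.
Distance = |w · n| / |n| = |36| / √104 ≈ 3.5301.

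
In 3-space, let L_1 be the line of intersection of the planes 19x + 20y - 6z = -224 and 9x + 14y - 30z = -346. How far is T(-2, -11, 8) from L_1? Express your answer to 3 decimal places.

2.905

Direction of L_1: (19, 20, -6) × (9, 14, -30) = (-516, 516, 86).
A point on L_1: solving the two plane equations with x = -10 gives (-10, 1, 9).
Taking (-10, 1, 9) on L_1 with direction v = (-516, 516, 86): w = T − (-10, 1, 9) = (8, -12, -1), and w × v = (-516, -172, -2064).
Distance = |w × v| / |v| = √4555936 / √539908 ≈ 2.905.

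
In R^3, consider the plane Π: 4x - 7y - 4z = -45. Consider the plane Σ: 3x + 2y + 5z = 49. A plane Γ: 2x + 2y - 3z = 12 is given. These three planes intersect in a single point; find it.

(5, 7, 4)

Solving the 3×3 linear system 4x - 7y - 4z = -45, 3x + 2y + 5z = 49, 2x + 2y - 3z = 12 (e.g. by elimination or Cramer's rule, determinant = -205) gives (5, 7, 4).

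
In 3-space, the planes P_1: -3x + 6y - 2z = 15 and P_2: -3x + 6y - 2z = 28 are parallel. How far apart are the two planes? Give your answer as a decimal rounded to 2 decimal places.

Same normal n = (-3, 6, -2) with |n| = √49; distance = |15 − 28| / |n| = 13/√49 ≈ 1.86.

1.86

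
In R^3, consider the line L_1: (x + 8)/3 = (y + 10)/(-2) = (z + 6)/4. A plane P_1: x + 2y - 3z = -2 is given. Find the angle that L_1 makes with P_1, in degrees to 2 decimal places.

40.18

L_1 has direction (3, -2, 4) through (-8, -10, -6).
sin θ = |n·v| / (|n||v|) = |-13| / (√14 · √29) = 0.64518.
θ ≈ 40.18°.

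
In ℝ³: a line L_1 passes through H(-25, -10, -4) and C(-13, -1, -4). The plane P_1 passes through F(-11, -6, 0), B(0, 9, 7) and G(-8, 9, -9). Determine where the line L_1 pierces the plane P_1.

A direction vector for L_1 is C − H = (12, 9, 0).
FB = (11, 15, 7), FG = (3, 15, -9); a normal to P_1 is FB × FG = (-240, 120, 120).
Using F: P_1 has equation -240x + 120y + 120z = 1920.
Substitute r = (-25, -10, -4) + t(12, 9, 0) into the plane: 4320 + (-1800)t = 1920, so t = 4/3.
Intersection: (-25, -10, -4) + (4/3)·(12, 9, 0) = (-9, 2, -4).

(-9, 2, -4)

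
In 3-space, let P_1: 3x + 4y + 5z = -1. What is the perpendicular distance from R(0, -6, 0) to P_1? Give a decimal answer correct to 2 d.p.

3.25

n·R − d = (3)·(0) + (4)·(-6) + (5)·(0) − (-1) = -23; |n| = √50.
Distance = |-23| / √50 = 23/√50 ≈ 3.25.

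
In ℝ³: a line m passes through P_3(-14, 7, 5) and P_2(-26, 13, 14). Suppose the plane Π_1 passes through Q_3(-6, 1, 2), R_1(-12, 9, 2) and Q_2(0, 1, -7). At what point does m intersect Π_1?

A direction vector for m is P_2 − P_3 = (-12, 6, 9).
Q_3R_1 = (-6, 8, 0), Q_3Q_2 = (6, 0, -9); a normal to Π_1 is Q_3R_1 × Q_3Q_2 = (-72, -54, -48).
Using Q_3: Π_1 has equation -72x - 54y - 48z = 282.
Substitute r = (-14, 7, 5) + t(-12, 6, 9) into the plane: 390 + 108t = 282, so t = -1.
Intersection: (-14, 7, 5) + (-1)·(-12, 6, 9) = (-2, 1, -4).

(-2, 1, -4)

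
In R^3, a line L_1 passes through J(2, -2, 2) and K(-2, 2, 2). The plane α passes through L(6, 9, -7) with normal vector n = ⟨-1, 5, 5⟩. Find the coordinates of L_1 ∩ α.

(1, -1, 2)

A direction vector for L_1 is K − J = (-4, 4, 0).
α: n·r = n·L gives -x + 5y + 5z = 4.
Substitute r = (2, -2, 2) + t(-4, 4, 0) into the plane: -2 + 24t = 4, so t = 1/4.
Intersection: (2, -2, 2) + (1/4)·(-4, 4, 0) = (1, -1, 2).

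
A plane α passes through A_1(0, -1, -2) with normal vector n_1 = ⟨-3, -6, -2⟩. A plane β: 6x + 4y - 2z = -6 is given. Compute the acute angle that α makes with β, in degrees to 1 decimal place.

α: n_1·r = n_1·A_1 gives -3x - 6y - 2z = 10.
cos θ = |n₁·n₂| / (|n₁||n₂|) = |-38| / (√49 · √56).
θ = arccos(0.72542) ≈ 43.5°.

43.5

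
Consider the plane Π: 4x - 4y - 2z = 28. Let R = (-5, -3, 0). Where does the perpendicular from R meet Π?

Foot = R − λn with λ = (n·R − d)/|n|² = (-8 − 28)/36 = -1.
Foot = (-5, -3, 0) − (-1)·(4, -4, -2) = (-1, -7, -2).

(-1, -7, -2)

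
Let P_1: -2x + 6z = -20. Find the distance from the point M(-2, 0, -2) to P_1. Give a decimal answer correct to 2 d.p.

n·M − d = (-2)·(-2) + (0)·(0) + (6)·(-2) − (-20) = 12; |n| = √40.
Distance = |12| / √40 = 12/√40 ≈ 1.90.

1.90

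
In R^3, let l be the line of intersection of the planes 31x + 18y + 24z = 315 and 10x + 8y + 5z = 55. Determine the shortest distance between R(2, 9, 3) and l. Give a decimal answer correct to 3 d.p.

Direction of l: (31, 18, 24) × (10, 8, 5) = (-102, 85, 68).
A point on l: solving the two plane equations with x = 9 gives (9, -10, 9).
Taking (9, -10, 9) on l with direction v = (-102, 85, 68): w = R − (9, -10, 9) = (-7, 19, -6), and w × v = (1802, 1088, 1343).
Distance = |w × v| / |v| = √6234597 / √22253 ≈ 16.738.

16.738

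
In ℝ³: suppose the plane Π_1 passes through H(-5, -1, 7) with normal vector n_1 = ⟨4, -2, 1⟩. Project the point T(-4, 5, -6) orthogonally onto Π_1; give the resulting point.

Π_1: n_1·r = n_1·H gives 4x - 2y + z = -11.
Foot = T − λn with λ = (n·T − d)/|n|² = (-32 − (-11))/21 = -1.
Foot = (-4, 5, -6) − (-1)·(4, -2, 1) = (0, 3, -5).

(0, 3, -5)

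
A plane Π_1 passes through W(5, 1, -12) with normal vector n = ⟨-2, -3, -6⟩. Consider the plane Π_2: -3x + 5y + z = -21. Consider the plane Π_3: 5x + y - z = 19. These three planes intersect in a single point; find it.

Π_1: n·r = n·W gives -2x - 3y - 6z = 59.
Solving the 3×3 linear system -2x - 3y - 6z = 59, -3x + 5y + z = -21, 5x + y - z = 19 (e.g. by elimination or Cramer's rule, determinant = 174) gives (2, -1, -10).

(2, -1, -10)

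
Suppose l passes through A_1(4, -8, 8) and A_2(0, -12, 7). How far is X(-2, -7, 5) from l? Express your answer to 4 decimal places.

5.4745

A direction vector for l is A_2 − A_1 = (-4, -4, -1).
Taking (4, -8, 8) on l with direction v = (-4, -4, -1): w = X − (4, -8, 8) = (-6, 1, -3), and w × v = (-13, 6, 28).
Distance = |w × v| / |v| = √989 / √33 ≈ 5.4745.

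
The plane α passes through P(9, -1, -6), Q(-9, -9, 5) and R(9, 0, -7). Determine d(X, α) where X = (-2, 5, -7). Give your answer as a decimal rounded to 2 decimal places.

2.22

PQ = (-18, -8, 11), PR = (0, 1, -1); a normal to α is PQ × PR = (-3, -18, -18).
Using P: α has equation -3x - 18y - 18z = 99.
n·X − d = (-3)·(-2) + (-18)·(5) + (-18)·(-7) − 99 = -57; |n| = √657.
Distance = |-57| / √657 = 57/√657 ≈ 2.22.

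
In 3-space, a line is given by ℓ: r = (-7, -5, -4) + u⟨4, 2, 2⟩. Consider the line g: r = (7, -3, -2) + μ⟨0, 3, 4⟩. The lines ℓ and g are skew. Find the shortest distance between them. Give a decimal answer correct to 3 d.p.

0.995

Common perpendicular direction n = (4, 2, 2) × (0, 3, 4) = (2, -16, 12).
With w = (7, -3, -2) − (-7, -5, -4) = (14, 2, 2), w · n = 20.
Distance = |w · n| / |n| = |20| / √404 ≈ 0.995.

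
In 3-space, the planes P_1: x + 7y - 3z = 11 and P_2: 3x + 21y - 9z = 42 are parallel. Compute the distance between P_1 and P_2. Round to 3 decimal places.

0.391

Rescale P_2 by 1/3: x + 7y - 3z = 14. Then distance = |11 − 14| / √59 ≈ 0.391.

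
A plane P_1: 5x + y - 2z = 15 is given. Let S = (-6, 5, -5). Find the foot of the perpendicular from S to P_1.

Foot = S − λn with λ = (n·S − d)/|n|² = (-15 − 15)/30 = -1.
Foot = (-6, 5, -5) − (-1)·(5, 1, -2) = (-1, 6, -7).

(-1, 6, -7)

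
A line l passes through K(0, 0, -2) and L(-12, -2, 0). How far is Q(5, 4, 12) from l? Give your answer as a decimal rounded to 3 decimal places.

A direction vector for l is L − K = (-12, -2, 2).
Taking (0, 0, -2) on l with direction v = (-12, -2, 2): w = Q − (0, 0, -2) = (5, 4, 14), and w × v = (36, -178, 38).
Distance = |w × v| / |v| = √34424 / √152 ≈ 15.049.

15.049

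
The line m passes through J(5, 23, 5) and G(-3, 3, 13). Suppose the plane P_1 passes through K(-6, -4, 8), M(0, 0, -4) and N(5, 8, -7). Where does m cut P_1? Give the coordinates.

A direction vector for m is G − J = (-8, -20, 8).
KM = (6, 4, -12), KN = (11, 12, -15); a normal to P_1 is KM × KN = (84, -42, 28).
Using K: P_1 has equation 84x - 42y + 28z = -112.
Substitute r = (5, 23, 5) + t(-8, -20, 8) into the plane: -406 + 392t = -112, so t = 3/4.
Intersection: (5, 23, 5) + (3/4)·(-8, -20, 8) = (-1, 8, 11).

(-1, 8, 11)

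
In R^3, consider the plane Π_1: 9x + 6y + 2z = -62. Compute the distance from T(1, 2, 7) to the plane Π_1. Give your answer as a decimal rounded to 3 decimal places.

n·T − d = (9)·(1) + (6)·(2) + (2)·(7) − (-62) = 97; |n| = √121.
Distance = |97| / √121 = 97/√121 ≈ 8.818.

8.818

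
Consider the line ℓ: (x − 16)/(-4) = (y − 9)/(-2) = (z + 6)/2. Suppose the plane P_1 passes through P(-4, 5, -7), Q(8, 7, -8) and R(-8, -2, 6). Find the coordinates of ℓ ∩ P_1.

ℓ has direction (-4, -2, 2) through (16, 9, -6).
PQ = (12, 2, -1), PR = (-4, -7, 13); a normal to P_1 is PQ × PR = (19, -152, -76).
Using P: P_1 has equation 19x - 152y - 76z = -304.
Substitute r = (16, 9, -6) + t(-4, -2, 2) into the plane: -608 + 76t = -304, so t = 4.
Intersection: (16, 9, -6) + 4·(-4, -2, 2) = (0, 1, 2).

(0, 1, 2)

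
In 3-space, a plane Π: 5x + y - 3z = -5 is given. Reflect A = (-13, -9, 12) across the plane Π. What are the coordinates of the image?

λ = (n·A − d)/|n|² = (-110 − (-5))/35 = -3.
Reflection = A − 2λn = (-13, -9, 12) − (-6)·(5, 1, -3) = (17, -3, -6).

(17, -3, -6)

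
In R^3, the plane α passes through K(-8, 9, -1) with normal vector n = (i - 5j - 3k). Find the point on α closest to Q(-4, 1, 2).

α: n·r = n·K gives x - 5y - 3z = -50.
Foot = Q − λn with λ = (n·Q − d)/|n|² = (-15 − (-50))/35 = 1.
Foot = (-4, 1, 2) − 1·(1, -5, -3) = (-5, 6, 5).

(-5, 6, 5)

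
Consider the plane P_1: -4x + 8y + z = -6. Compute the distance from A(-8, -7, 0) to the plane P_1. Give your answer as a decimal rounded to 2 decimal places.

2.00

n·A − d = (-4)·(-8) + (8)·(-7) + (1)·(0) − (-6) = -18; |n| = √81.
Distance = |-18| / √81 = 18/√81 ≈ 2.00.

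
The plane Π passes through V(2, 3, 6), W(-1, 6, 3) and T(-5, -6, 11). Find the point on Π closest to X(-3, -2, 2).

VW = (-3, 3, -3), VT = (-7, -9, 5); a normal to Π is VW × VT = (-12, 36, 48).
Using V: Π has equation -12x + 36y + 48z = 372.
Foot = X − λn with λ = (n·X − d)/|n|² = (60 − 372)/3744 = -1/12.
Foot = (-3, -2, 2) − (-1/12)·(-12, 36, 48) = (-4, 1, 6).

(-4, 1, 6)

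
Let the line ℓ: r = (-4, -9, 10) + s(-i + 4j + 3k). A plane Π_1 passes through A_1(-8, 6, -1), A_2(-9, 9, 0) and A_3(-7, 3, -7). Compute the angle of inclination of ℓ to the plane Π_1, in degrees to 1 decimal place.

A_1A_2 = (-1, 3, 1), A_1A_3 = (1, -3, -6); a normal to Π_1 is A_1A_2 × A_1A_3 = (-15, -5, 0).
Using A_1: Π_1 has equation -15x - 5y = 90.
sin θ = |n·v| / (|n||v|) = |-5| / (√250 · √26) = 0.06202.
θ ≈ 3.6°.

3.6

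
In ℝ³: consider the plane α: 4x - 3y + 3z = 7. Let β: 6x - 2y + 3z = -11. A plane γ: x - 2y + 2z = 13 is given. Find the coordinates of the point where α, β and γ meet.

(-5, -8, 1)

Solving the 3×3 linear system 4x - 3y + 3z = 7, 6x - 2y + 3z = -11, x - 2y + 2z = 13 (e.g. by elimination or Cramer's rule, determinant = 5) gives (-5, -8, 1).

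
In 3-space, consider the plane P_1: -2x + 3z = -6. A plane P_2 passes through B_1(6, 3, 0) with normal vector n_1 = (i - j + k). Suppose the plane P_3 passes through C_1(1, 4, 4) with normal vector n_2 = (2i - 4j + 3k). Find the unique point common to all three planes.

P_2: n_1·r = n_1·B_1 gives x - y + z = 3.
P_3: n_2·r = n_2·C_1 gives 2x - 4y + 3z = -2.
Solving the 3×3 linear system -2x + 3z = -6, x - y + z = 3, 2x - 4y + 3z = -2 (e.g. by elimination or Cramer's rule, determinant = -8) gives (6, 5, 2).

(6, 5, 2)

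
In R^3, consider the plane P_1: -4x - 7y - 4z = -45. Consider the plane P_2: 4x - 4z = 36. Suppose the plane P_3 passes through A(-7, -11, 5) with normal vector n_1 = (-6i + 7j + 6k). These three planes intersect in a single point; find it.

(4, 7, -5)

P_3: n_1·r = n_1·A gives -6x + 7y + 6z = -5.
Solving the 3×3 linear system -4x - 7y - 4z = -45, 4x - 4z = 36, -6x + 7y + 6z = -5 (e.g. by elimination or Cramer's rule, determinant = -224) gives (4, 7, -5).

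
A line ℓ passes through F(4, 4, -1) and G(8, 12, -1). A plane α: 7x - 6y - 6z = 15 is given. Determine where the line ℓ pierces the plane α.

A direction vector for ℓ is G − F = (4, 8, 0).
Substitute r = (4, 4, -1) + t(4, 8, 0) into the plane: 10 + (-20)t = 15, so t = -1/4.
Intersection: (4, 4, -1) + (-1/4)·(4, 8, 0) = (3, 2, -1).

(3, 2, -1)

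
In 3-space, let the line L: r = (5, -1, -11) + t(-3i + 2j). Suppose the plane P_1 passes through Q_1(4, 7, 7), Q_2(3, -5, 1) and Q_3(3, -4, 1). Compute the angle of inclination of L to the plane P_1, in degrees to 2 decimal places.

Q_1Q_2 = (-1, -12, -6), Q_1Q_3 = (-1, -11, -6); a normal to P_1 is Q_1Q_2 × Q_1Q_3 = (6, 0, -1).
Using Q_1: P_1 has equation 6x - z = 17.
sin θ = |n·v| / (|n||v|) = |-18| / (√37 · √13) = 0.82073.
θ ≈ 55.16°.

55.16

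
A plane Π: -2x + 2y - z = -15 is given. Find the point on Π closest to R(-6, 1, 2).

Foot = R − λn with λ = (n·R − d)/|n|² = (12 − (-15))/9 = 3.
Foot = (-6, 1, 2) − 3·(-2, 2, -1) = (0, -5, 5).

(0, -5, 5)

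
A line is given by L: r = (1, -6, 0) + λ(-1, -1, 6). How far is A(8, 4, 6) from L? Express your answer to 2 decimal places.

13.25

Taking (1, -6, 0) on L with direction v = (-1, -1, 6): w = A − (1, -6, 0) = (7, 10, 6), and w × v = (66, -48, 3).
Distance = |w × v| / |v| = √6669 / √38 ≈ 13.25.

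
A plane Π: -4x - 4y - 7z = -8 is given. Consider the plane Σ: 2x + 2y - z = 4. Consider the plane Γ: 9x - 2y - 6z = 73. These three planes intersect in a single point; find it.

(7, -5, 0)

Solving the 3×3 linear system -4x - 4y - 7z = -8, 2x + 2y - z = 4, 9x - 2y - 6z = 73 (e.g. by elimination or Cramer's rule, determinant = 198) gives (7, -5, 0).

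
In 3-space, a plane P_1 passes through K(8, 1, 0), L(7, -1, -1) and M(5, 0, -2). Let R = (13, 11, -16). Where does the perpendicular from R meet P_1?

(4, 8, -1)

KL = (-1, -2, -1), KM = (-3, -1, -2); a normal to P_1 is KL × KM = (3, 1, -5).
Using K: P_1 has equation 3x + y - 5z = 25.
Foot = R − λn with λ = (n·R − d)/|n|² = (130 − 25)/35 = 3.
Foot = (13, 11, -16) − 3·(3, 1, -5) = (4, 8, -1).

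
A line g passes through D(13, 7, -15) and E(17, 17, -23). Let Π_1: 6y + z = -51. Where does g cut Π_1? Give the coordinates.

(7, -8, -3)

A direction vector for g is E − D = (4, 10, -8).
Substitute r = (13, 7, -15) + t(4, 10, -8) into the plane: 27 + 52t = -51, so t = -3/2.
Intersection: (13, 7, -15) + (-3/2)·(4, 10, -8) = (7, -8, -3).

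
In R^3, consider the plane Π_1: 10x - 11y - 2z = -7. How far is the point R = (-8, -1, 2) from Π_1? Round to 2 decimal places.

n·R − d = (10)·(-8) + (-11)·(-1) + (-2)·(2) − (-7) = -66; |n| = √225.
Distance = |-66| / √225 = 66/√225 ≈ 4.40.

4.40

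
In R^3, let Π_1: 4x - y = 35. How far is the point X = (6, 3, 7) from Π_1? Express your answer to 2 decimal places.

3.40

n·X − d = (4)·(6) + (-1)·(3) + (0)·(7) − 35 = -14; |n| = √17.
Distance = |-14| / √17 = 14/√17 ≈ 3.40.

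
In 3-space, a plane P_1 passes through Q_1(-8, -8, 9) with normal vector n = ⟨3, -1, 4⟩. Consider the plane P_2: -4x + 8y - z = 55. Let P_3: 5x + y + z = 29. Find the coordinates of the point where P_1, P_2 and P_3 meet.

P_1: n·r = n·Q_1 gives 3x - y + 4z = 20.
Solving the 3×3 linear system 3x - y + 4z = 20, -4x + 8y - z = 55, 5x + y + z = 29 (e.g. by elimination or Cramer's rule, determinant = -148) gives (3, 9, 5).

(3, 9, 5)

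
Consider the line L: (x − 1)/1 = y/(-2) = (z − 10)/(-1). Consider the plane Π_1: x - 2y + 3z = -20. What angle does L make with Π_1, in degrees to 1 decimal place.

12.6

L has direction (1, -2, -1) through (1, 0, 10).
sin θ = |n·v| / (|n||v|) = |2| / (√14 · √6) = 0.21822.
θ ≈ 12.6°.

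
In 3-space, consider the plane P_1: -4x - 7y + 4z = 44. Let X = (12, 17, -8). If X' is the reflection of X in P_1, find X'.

λ = (n·X − d)/|n|² = (-199 − 44)/81 = -3.
Reflection = X − 2λn = (12, 17, -8) − (-6)·(-4, -7, 4) = (-12, -25, 16).

(-12, -25, 16)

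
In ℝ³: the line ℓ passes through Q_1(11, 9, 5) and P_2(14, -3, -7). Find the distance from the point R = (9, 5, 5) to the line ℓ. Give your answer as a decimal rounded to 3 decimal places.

3.750

A direction vector for ℓ is P_2 − Q_1 = (3, -12, -12).
Taking (11, 9, 5) on ℓ with direction v = (3, -12, -12): w = R − (11, 9, 5) = (-2, -4, 0), and w × v = (48, -24, 36).
Distance = |w × v| / |v| = √4176 / √297 ≈ 3.750.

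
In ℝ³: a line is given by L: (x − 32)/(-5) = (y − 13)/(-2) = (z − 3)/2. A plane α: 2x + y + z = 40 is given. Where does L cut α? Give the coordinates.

(12, 5, 11)

L has direction (-5, -2, 2) through (32, 13, 3).
Substitute r = (32, 13, 3) + t(-5, -2, 2) into the plane: 80 + (-10)t = 40, so t = 4.
Intersection: (32, 13, 3) + 4·(-5, -2, 2) = (12, 5, 11).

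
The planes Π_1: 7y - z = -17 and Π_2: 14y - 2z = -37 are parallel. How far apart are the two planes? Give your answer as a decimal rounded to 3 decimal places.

0.212

Rescale Π_2 by 1/2: 7y - z = -37/2. Then distance = |-17 − (-37/2)| / √50 ≈ 0.212.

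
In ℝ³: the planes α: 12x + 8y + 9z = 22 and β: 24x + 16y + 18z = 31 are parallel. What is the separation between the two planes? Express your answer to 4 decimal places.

0.3824

Rescale β by 1/2: 12x + 8y + 9z = 31/2. Then distance = |22 − (31/2)| / √289 ≈ 0.3824.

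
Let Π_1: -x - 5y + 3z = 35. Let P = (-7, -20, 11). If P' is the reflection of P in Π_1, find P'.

λ = (n·P − d)/|n|² = (140 − 35)/35 = 3.
Reflection = P − 2λn = (-7, -20, 11) − 6·(-1, -5, 3) = (-1, 10, -7).

(-1, 10, -7)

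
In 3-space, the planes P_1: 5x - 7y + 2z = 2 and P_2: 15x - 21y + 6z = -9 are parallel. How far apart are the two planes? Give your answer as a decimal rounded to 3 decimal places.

Rescale P_2 by 1/3: 5x - 7y + 2z = -3. Then distance = |2 − (-3)| / √78 ≈ 0.566.

0.566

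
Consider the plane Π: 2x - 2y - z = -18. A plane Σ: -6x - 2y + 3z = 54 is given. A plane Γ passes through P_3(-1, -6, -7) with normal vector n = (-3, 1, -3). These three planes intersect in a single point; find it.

Γ: n·r = n·P_3 gives -3x + y - 3z = 18.
Solving the 3×3 linear system 2x - 2y - z = -18, -6x - 2y + 3z = 54, -3x + y - 3z = 18 (e.g. by elimination or Cramer's rule, determinant = 72) gives (-8, 0, 2).

(-8, 0, 2)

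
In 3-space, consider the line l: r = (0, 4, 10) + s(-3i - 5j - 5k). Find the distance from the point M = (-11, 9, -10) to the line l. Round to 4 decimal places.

18.6629

Taking (0, 4, 10) on l with direction v = (-3, -5, -5): w = M − (0, 4, 10) = (-11, 5, -20), and w × v = (-125, 5, 70).
Distance = |w × v| / |v| = √20550 / √59 ≈ 18.6629.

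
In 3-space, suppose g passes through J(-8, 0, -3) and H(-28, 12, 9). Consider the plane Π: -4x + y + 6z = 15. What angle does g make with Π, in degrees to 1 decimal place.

59.2

A direction vector for g is H − J = (-20, 12, 12).
sin θ = |n·v| / (|n||v|) = |164| / (√53 · √688) = 0.85884.
θ ≈ 59.2°.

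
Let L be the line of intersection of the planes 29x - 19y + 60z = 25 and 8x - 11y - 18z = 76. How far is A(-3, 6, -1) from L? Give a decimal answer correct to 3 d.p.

9.934

Direction of L: (29, -19, 60) × (8, -11, -18) = (1002, 1002, -167).
A point on L: solving the two plane equations with x = 5 gives (5, 0, -2).
Taking (5, 0, -2) on L with direction v = (1002, 1002, -167): w = A − (5, 0, -2) = (-8, 6, 1), and w × v = (-2004, -334, -14028).
Distance = |w × v| / |v| = √200912356 / √2035897 ≈ 9.934.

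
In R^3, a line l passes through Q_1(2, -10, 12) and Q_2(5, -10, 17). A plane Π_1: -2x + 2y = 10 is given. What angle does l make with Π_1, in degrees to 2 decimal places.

21.33

A direction vector for l is Q_2 − Q_1 = (3, 0, 5).
sin θ = |n·v| / (|n||v|) = |-6| / (√8 · √34) = 0.36380.
θ ≈ 21.33°.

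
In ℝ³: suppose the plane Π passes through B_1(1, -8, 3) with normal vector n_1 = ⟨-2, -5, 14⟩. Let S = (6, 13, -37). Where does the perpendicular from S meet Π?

Π: n_1·r = n_1·B_1 gives -2x - 5y + 14z = 80.
Foot = S − λn with λ = (n·S − d)/|n|² = (-595 − 80)/225 = -3.
Foot = (6, 13, -37) − (-3)·(-2, -5, 14) = (0, -2, 5).

(0, -2, 5)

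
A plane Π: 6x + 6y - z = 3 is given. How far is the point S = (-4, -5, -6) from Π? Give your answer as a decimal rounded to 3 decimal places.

5.969

n·S − d = (6)·(-4) + (6)·(-5) + (-1)·(-6) − 3 = -51; |n| = √73.
Distance = |-51| / √73 = 51/√73 ≈ 5.969.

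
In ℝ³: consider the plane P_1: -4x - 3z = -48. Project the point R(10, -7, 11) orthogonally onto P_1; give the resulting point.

(6, -7, 8)

Foot = R − λn with λ = (n·R − d)/|n|² = (-73 − (-48))/25 = -1.
Foot = (10, -7, 11) − (-1)·(-4, 0, -3) = (6, -7, 8).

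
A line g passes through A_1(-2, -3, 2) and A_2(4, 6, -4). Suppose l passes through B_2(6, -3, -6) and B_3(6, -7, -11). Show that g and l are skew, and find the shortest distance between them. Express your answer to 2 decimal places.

4.56

A direction vector for g is A_2 − A_1 = (6, 9, -6).
A direction vector for l is B_3 − B_2 = (0, -4, -5).
Common perpendicular direction n = (6, 9, -6) × (0, -4, -5) = (-69, 30, -24).
With w = (6, -3, -6) − (-2, -3, 2) = (8, 0, -8), w · n = -360.
Since n ≠ 0 the lines are not parallel, and w · n = -360 ≠ 0 so they do not intersect; hence they are skew.
Distance = |w · n| / |n| = |-360| / √6237 ≈ 4.56.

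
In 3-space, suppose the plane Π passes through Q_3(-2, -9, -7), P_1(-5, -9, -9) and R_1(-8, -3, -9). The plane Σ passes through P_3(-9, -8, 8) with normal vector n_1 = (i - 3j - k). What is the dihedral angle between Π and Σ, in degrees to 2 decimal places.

80.73

Q_3P_1 = (-3, 0, -2), Q_3R_1 = (-6, 6, -2); a normal to Π is Q_3P_1 × Q_3R_1 = (12, 6, -18).
Using Q_3: Π has equation 12x + 6y - 18z = 48.
Σ: n_1·r = n_1·P_3 gives x - 3y - z = 7.
cos θ = |n₁·n₂| / (|n₁||n₂|) = |12| / (√504 · √11).
θ = arccos(0.16116) ≈ 80.73°.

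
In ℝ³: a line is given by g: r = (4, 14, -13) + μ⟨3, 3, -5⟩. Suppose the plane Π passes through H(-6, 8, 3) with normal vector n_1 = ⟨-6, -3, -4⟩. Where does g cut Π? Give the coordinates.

Π: n_1·r = n_1·H gives -6x - 3y - 4z = 0.
Substitute r = (4, 14, -13) + t(3, 3, -5) into the plane: -14 + (-7)t = 0, so t = -2.
Intersection: (4, 14, -13) + (-2)·(3, 3, -5) = (-2, 8, -3).

(-2, 8, -3)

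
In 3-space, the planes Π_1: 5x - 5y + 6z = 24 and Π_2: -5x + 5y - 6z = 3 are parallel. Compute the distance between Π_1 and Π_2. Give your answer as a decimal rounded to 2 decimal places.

2.91

Rescale Π_2 by 1/(-1): 5x - 5y + 6z = -3. Then distance = |24 − (-3)| / √86 ≈ 2.91.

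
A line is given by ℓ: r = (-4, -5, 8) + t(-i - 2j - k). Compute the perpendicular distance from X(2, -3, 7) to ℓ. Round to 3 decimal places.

5.244

Taking (-4, -5, 8) on ℓ with direction v = (-1, -2, -1): w = X − (-4, -5, 8) = (6, 2, -1), and w × v = (-4, 7, -10).
Distance = |w × v| / |v| = √165 / √6 ≈ 5.244.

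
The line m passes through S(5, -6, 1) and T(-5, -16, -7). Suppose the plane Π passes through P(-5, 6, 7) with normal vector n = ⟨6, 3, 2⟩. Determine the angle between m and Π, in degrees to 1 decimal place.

68.7

A direction vector for m is T − S = (-10, -10, -8).
Π: n·r = n·P gives 6x + 3y + 2z = 2.
sin θ = |n·v| / (|n||v|) = |-106| / (√49 · √264) = 0.93198.
θ ≈ 68.7°.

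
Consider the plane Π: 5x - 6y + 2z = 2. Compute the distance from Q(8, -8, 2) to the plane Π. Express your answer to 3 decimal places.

11.163

n·Q − d = (5)·(8) + (-6)·(-8) + (2)·(2) − 2 = 90; |n| = √65.
Distance = |90| / √65 = 90/√65 ≈ 11.163.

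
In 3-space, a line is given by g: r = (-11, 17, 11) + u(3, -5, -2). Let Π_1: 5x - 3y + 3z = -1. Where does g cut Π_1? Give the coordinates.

(-2, 2, 5)

Substitute r = (-11, 17, 11) + t(3, -5, -2) into the plane: -73 + 24t = -1, so t = 3.
Intersection: (-11, 17, 11) + 3·(3, -5, -2) = (-2, 2, 5).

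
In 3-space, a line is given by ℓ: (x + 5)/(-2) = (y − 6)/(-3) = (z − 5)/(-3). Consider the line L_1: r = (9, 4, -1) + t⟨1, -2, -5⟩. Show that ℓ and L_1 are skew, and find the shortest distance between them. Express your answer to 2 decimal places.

ℓ has direction (-2, -3, -3) through (-5, 6, 5).
Common perpendicular direction n = (-2, -3, -3) × (1, -2, -5) = (9, -13, 7).
With w = (9, 4, -1) − (-5, 6, 5) = (14, -2, -6), w · n = 110.
Since n ≠ 0 the lines are not parallel, and w · n = 110 ≠ 0 so they do not intersect; hence they are skew.
Distance = |w · n| / |n| = |110| / √299 ≈ 6.36.

6.36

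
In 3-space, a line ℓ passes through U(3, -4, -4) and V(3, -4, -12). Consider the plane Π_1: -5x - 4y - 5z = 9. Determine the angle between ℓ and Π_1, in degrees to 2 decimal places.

A direction vector for ℓ is V − U = (0, 0, -8).
sin θ = |n·v| / (|n||v|) = |40| / (√66 · √64) = 0.61546.
θ ≈ 37.99°.

37.99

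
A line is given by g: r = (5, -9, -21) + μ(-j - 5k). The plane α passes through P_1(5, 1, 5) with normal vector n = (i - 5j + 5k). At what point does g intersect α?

(5, -5, -1)

α: n·r = n·P_1 gives x - 5y + 5z = 25.
Substitute r = (5, -9, -21) + t(0, -1, -5) into the plane: -55 + (-20)t = 25, so t = -4.
Intersection: (5, -9, -21) + (-4)·(0, -1, -5) = (5, -5, -1).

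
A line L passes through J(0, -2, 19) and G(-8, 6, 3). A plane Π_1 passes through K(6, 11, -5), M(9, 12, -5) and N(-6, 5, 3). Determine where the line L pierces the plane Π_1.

A direction vector for L is G − J = (-8, 8, -16).
KM = (3, 1, 0), KN = (-12, -6, 8); a normal to Π_1 is KM × KN = (8, -24, -6).
Using K: Π_1 has equation 8x - 24y - 6z = -186.
Substitute r = (0, -2, 19) + t(-8, 8, -16) into the plane: -66 + (-160)t = -186, so t = 3/4.
Intersection: (0, -2, 19) + (3/4)·(-8, 8, -16) = (-6, 4, 7).

(-6, 4, 7)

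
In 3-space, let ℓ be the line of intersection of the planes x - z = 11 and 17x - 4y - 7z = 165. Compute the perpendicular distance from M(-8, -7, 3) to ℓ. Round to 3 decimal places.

15.989

Direction of ℓ: (1, 0, -1) × (17, -4, -7) = (-4, -10, -4).
A point on ℓ: solving the two plane equations with x = 6 gives (6, -7, -5).
Taking (6, -7, -5) on ℓ with direction v = (-4, -10, -4): w = M − (6, -7, -5) = (-14, 0, 8), and w × v = (80, -88, 140).
Distance = |w × v| / |v| = √33744 / √132 ≈ 15.989.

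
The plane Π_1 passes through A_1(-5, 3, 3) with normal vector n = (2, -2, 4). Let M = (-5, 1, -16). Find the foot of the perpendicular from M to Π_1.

Π_1: n·r = n·A_1 gives 2x - 2y + 4z = -4.
Foot = M − λn with λ = (n·M − d)/|n|² = (-76 − (-4))/24 = -3.
Foot = (-5, 1, -16) − (-3)·(2, -2, 4) = (1, -5, -4).

(1, -5, -4)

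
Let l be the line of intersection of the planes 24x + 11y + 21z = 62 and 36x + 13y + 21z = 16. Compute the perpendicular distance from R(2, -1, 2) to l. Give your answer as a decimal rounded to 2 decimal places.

7.96

Direction of l: (24, 11, 21) × (36, 13, 21) = (-42, 252, -84).
A point on l: solving the two plane equations with x = -5 gives (-5, 7, 5).
Taking (-5, 7, 5) on l with direction v = (-42, 252, -84): w = R − (-5, 7, 5) = (7, -8, -3), and w × v = (1428, 714, 1428).
Distance = |w × v| / |v| = √4588164 / √72324 ≈ 7.96.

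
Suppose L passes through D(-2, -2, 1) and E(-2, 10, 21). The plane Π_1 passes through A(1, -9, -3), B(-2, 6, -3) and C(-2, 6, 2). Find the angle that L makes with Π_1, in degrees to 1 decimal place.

A direction vector for L is E − D = (0, 12, 20).
AB = (-3, 15, 0), AC = (-3, 15, 5); a normal to Π_1 is AB × AC = (75, 15, 0).
Using A: Π_1 has equation 75x + 15y = -60.
sin θ = |n·v| / (|n||v|) = |180| / (√5850 · √544) = 0.10090.
θ ≈ 5.8°.

5.8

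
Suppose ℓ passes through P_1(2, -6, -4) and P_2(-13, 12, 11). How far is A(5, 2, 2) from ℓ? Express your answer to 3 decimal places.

A direction vector for ℓ is P_2 − P_1 = (-15, 18, 15).
Taking (2, -6, -4) on ℓ with direction v = (-15, 18, 15): w = A − (2, -6, -4) = (3, 8, 6), and w × v = (12, -135, 174).
Distance = |w × v| / |v| = √48645 / √774 ≈ 7.928.

7.928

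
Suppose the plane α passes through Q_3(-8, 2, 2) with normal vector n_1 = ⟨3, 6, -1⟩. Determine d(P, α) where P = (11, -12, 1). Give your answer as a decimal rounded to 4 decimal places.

3.8335

α: n_1·r = n_1·Q_3 gives 3x + 6y - z = -14.
n·P − d = (3)·(11) + (6)·(-12) + (-1)·(1) − (-14) = -26; |n| = √46.
Distance = |-26| / √46 = 26/√46 ≈ 3.8335.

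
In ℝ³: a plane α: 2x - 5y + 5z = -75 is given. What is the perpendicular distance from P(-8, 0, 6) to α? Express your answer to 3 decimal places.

12.111

n·P − d = (2)·(-8) + (-5)·(0) + (5)·(6) − (-75) = 89; |n| = √54.
Distance = |89| / √54 = 89/√54 ≈ 12.111.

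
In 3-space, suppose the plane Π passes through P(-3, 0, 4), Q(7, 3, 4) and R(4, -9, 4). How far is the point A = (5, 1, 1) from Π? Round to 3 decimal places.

3.000

PQ = (10, 3, 0), PR = (7, -9, 0); a normal to Π is PQ × PR = (0, 0, -111).
Using P: Π has equation -111z = -444.
n·A − d = (0)·(5) + (0)·(1) + (-111)·(1) − (-444) = 333; |n| = √12321.
Distance = |333| / √12321 = 333/√12321 ≈ 3.000.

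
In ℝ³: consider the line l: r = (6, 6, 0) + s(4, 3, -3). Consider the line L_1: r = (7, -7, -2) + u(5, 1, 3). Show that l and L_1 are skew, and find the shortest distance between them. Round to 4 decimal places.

12.2115

Common perpendicular direction n = (4, 3, -3) × (5, 1, 3) = (12, -27, -11).
With w = (7, -7, -2) − (6, 6, 0) = (1, -13, -2), w · n = 385.
Since n ≠ 0 the lines are not parallel, and w · n = 385 ≠ 0 so they do not intersect; hence they are skew.
Distance = |w · n| / |n| = |385| / √994 ≈ 12.2115.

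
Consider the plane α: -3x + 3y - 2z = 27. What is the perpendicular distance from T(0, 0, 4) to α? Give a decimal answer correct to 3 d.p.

7.462

n·T − d = (-3)·(0) + (3)·(0) + (-2)·(4) − 27 = -35; |n| = √22.
Distance = |-35| / √22 = 35/√22 ≈ 7.462.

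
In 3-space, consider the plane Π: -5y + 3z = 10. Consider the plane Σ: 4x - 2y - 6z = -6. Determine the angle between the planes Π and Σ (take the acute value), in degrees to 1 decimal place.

cos θ = |n₁·n₂| / (|n₁||n₂|) = |-8| / (√34 · √56).
θ = arccos(0.18334) ≈ 79.4°.

79.4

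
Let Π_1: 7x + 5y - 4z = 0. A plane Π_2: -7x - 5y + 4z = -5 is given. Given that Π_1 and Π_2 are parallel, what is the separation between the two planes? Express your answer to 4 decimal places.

Rescale Π_2 by 1/(-1): 7x + 5y - 4z = 5. Then distance = |0 − 5| / √90 ≈ 0.5270.

0.5270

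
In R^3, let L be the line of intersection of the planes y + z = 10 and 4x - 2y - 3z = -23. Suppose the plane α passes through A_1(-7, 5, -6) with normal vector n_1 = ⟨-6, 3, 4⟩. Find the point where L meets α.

Direction of L: (0, 1, 1) × (4, -2, -3) = (-1, 4, -4).
A point on L: solving the two plane equations with x = -1 gives (-1, 11, -1).
α: n_1·r = n_1·A_1 gives -6x + 3y + 4z = 33.
Substitute r = (-1, 11, -1) + t(-1, 4, -4) into the plane: 35 + 2t = 33, so t = -1.
Intersection: (-1, 11, -1) + (-1)·(-1, 4, -4) = (0, 7, 3).

(0, 7, 3)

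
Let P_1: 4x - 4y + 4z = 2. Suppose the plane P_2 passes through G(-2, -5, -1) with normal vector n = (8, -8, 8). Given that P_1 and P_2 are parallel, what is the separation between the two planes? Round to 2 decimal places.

P_2: n·r = n·G gives 8x - 8y + 8z = 16.
Rescale P_2 by 1/2: 4x - 4y + 4z = 8. Then distance = |2 − 8| / √48 ≈ 0.87.

0.87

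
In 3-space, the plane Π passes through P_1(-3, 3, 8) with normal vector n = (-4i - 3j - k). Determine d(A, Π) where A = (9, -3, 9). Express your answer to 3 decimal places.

Π: n·r = n·P_1 gives -4x - 3y - z = -5.
n·A − d = (-4)·(9) + (-3)·(-3) + (-1)·(9) − (-5) = -31; |n| = √26.
Distance = |-31| / √26 = 31/√26 ≈ 6.080.

6.080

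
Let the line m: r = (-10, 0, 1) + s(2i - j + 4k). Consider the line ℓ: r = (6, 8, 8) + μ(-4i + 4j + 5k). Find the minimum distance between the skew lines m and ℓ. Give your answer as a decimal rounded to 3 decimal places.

15.330

Common perpendicular direction n = (2, -1, 4) × (-4, 4, 5) = (-21, -26, 4).
With w = (6, 8, 8) − (-10, 0, 1) = (16, 8, 7), w · n = -516.
Distance = |w · n| / |n| = |-516| / √1133 ≈ 15.330.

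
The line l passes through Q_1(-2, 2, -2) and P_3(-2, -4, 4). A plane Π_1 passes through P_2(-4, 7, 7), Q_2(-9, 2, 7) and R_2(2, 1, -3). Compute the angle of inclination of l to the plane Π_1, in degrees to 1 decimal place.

A direction vector for l is P_3 − Q_1 = (0, -6, 6).
P_2Q_2 = (-5, -5, 0), P_2R_2 = (6, -6, -10); a normal to Π_1 is P_2Q_2 × P_2R_2 = (50, -50, 60).
Using P_2: Π_1 has equation 50x - 50y + 60z = -130.
sin θ = |n·v| / (|n||v|) = |660| / (√8600 · √72) = 0.83874.
θ ≈ 57.0°.

57.0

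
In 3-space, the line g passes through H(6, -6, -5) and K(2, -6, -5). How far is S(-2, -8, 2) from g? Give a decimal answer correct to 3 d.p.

7.280

A direction vector for g is K − H = (-4, 0, 0).
Taking (6, -6, -5) on g with direction v = (-4, 0, 0): w = S − (6, -6, -5) = (-8, -2, 7), and w × v = (0, -28, -8).
Distance = |w × v| / |v| = √848 / √16 ≈ 7.280.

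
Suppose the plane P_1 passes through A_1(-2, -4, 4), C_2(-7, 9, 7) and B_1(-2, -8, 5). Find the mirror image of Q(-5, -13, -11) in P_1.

A_1C_2 = (-5, 13, 3), A_1B_1 = (0, -4, 1); a normal to P_1 is A_1C_2 × A_1B_1 = (25, 5, 20).
Using A_1: P_1 has equation 25x + 5y + 20z = 10.
λ = (n·Q − d)/|n|² = (-410 − 10)/1050 = -2/5.
Reflection = Q − 2λn = (-5, -13, -11) − (-4/5)·(25, 5, 20) = (15, -9, 5).

(15, -9, 5)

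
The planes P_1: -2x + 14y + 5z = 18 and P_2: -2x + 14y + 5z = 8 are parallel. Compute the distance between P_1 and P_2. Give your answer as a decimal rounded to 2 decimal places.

Same normal n = (-2, 14, 5) with |n| = √225; distance = |18 − 8| / |n| = 10/√225 ≈ 0.67.

0.67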